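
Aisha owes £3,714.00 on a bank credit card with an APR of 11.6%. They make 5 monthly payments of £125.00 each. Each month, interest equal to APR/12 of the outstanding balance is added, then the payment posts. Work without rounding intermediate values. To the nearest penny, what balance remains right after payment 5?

Monthly rate r = 11.6%/12 = 0.966667% = 0.00966667.
Each month: B ← B·(1+r) − £125.00.
Month 1: interest £35.90; balance after payment £3,624.90.
Month 2: interest £35.04; balance after payment £3,534.94.
Month 3: interest £34.17; balance after payment £3,444.11.
Month 4: interest £33.29; balance after payment £3,352.41.
Month 5: interest £32.41; balance after payment £3,259.81.

£3,259.81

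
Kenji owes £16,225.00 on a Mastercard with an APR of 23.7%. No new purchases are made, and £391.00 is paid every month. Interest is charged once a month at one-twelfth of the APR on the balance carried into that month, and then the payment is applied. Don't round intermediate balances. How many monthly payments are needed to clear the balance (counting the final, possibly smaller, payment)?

Monthly rate r = 23.7%/12 = 1.975% = 0.01975.
Recurrence: B ← B·(1+r) − £391.00.
Month 1: interest £320.44; balance after payment £16,154.44.
Month 2: interest £319.05; balance after payment £16,082.49.
Closed form: n = −ln(1 − rB₀/P)/ln(1+r) = −ln(0.18045)/ln(1.01975) ≈ 87.552, so the balance reaches zero during payment 88.

88 payments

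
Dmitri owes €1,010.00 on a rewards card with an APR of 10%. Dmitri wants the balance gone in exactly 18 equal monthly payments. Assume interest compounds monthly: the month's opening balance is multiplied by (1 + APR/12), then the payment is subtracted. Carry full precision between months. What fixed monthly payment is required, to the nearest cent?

Monthly rate r = 10%/12 = 0.833333% = 0.00833333.
Level-payment amortization: P = B₀·r / (1 − (1+r)^(−n)) = 1010.00·0.00833333 / (1 − 1.00833^(−18)).
Denominator 1 − (1+r)^(−18) = 0.138756885.
P = 8.41667 / 0.138756885 ≈ 60.66.

€60.66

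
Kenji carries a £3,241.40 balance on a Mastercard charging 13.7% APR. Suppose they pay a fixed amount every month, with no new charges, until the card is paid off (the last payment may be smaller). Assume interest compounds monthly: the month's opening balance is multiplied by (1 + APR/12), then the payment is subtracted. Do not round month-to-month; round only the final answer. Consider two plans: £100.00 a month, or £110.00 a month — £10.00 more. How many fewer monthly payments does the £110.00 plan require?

4 fewer payments

Monthly rate r = 13.7%/12 = 1.14167% = 0.0114167.
At £100.00/mo: n = ⌈−ln(1 − rB₀/P)/ln(1+r)⌉ = 41 payments (last £71.04); total interest = total paid − £3,241.40 = £829.64.
At £110.00/mo: 37 payments (last £13.94); total interest £732.54.
Payments saved = 41 − 37 = 4.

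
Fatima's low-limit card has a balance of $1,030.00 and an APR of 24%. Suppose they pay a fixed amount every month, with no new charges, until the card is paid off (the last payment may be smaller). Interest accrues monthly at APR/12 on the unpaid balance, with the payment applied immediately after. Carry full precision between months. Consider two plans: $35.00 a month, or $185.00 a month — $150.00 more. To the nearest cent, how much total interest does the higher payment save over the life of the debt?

$466.80

Monthly rate r = 24%/12 = 2% = 0.02.
At $35.00/mo: n = ⌈−ln(1 − rB₀/P)/ln(1+r)⌉ = 45 payments (last $29.74); total interest = total paid − $1,030.00 = $539.74.
At $185.00/mo: 6 payments (last $177.94); total interest $72.94.
Interest saved = $539.74 − $72.94 = $466.80.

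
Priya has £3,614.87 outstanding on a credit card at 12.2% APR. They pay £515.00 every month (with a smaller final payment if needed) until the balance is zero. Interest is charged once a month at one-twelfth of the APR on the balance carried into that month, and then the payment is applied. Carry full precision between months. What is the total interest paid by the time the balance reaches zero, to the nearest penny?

£155.06

Monthly rate r = 12.2%/12 = 1.01667% = 0.0101667.
Payoff takes n = ⌈−ln(1 − rB₀/P)/ln(1+r)⌉ = ⌈7.319⌉ = 8 payments; the last is £164.93.
Total paid = 7·£515.00 + £164.93 = £3,769.93.
Total interest = total paid − principal = £3,769.93 − £3,614.87 = £155.06.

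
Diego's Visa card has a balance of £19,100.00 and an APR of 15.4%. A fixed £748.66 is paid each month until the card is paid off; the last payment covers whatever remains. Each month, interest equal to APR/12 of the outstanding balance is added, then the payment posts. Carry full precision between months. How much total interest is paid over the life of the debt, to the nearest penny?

£4,185.99

Monthly rate r = 15.4%/12 = 1.28333% = 0.0128333.
Payoff takes n = ⌈−ln(1 − rB₀/P)/ln(1+r)⌉ = ⌈31.103⌉ = 32 payments; the last is £77.53.
Total paid = 31·£748.66 + £77.53 = £23,285.99.
Total interest = total paid − principal = £23,285.99 − £19,100.00 = £4,185.99.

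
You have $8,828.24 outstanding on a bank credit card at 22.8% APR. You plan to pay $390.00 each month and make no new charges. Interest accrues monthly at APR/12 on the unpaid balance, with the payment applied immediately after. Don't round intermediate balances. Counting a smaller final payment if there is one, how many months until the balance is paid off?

Monthly rate r = 22.8%/12 = 1.9% = 0.019.
Recurrence: B ← B·(1+r) − $390.00.
Month 1: interest $167.74; balance after payment $8,605.98.
Month 2: interest $163.51; balance after payment $8,379.49.
Closed form: n = −ln(1 − rB₀/P)/ln(1+r) = −ln(0.56991)/ln(1.019) ≈ 29.874, so the balance reaches zero during payment 30.

30 payments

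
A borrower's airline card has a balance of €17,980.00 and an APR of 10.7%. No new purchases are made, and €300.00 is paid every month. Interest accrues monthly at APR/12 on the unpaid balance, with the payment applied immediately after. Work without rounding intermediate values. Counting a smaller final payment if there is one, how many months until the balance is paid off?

87 months

Monthly rate r = 10.7%/12 = 0.891667% = 0.00891667.
Recurrence: B ← B·(1+r) − €300.00.
Month 1: interest €160.32; balance after payment €17,840.32.
Month 2: interest €159.08; balance after payment €17,699.40.
Closed form: n = −ln(1 − rB₀/P)/ln(1+r) = −ln(0.46559)/ln(1.00892) ≈ 86.113, so the balance reaches zero during payment 87.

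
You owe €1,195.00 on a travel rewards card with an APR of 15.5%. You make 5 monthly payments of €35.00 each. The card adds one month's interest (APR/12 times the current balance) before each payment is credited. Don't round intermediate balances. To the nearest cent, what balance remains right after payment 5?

Monthly rate r = 15.5%/12 = 1.29167% = 0.0129167.
Each month: B ← B·(1+r) − €35.00.
Month 1: interest €15.44; balance after payment €1,175.44.
Month 2: interest €15.18; balance after payment €1,155.62.
Month 3: interest €14.93; balance after payment €1,135.54.
Month 4: interest €14.67; balance after payment €1,115.21.
Month 5: interest €14.40; balance after payment €1,094.62.

€1,094.62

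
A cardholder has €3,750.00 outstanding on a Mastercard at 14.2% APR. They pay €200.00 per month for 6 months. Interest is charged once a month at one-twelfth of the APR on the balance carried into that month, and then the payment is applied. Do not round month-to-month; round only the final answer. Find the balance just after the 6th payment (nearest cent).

€2,788.19

Monthly rate r = 14.2%/12 = 1.18333% = 0.0118333.
Each month: B ← B·(1+r) − €200.00.
Month 1: interest €44.38; balance after payment €3,594.38.
Month 2: interest €42.53; balance after payment €3,436.91.
Month 3: interest €40.67; balance after payment €3,277.58.
Month 4: interest €38.78; balance after payment €3,116.36.
Month 5: interest €36.88; balance after payment €2,953.24.
Month 6: interest €34.95; balance after payment €2,788.19.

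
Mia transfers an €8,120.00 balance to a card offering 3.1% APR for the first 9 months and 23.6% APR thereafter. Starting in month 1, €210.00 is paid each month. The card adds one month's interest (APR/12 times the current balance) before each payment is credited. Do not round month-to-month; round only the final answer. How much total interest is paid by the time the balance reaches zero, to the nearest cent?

€3,635.74

Promo months 1–9 at r₀ = 3.1%/12 = 0.00258333; months 10+ at r₁ = 23.6%/12 = 0.0196667.
After month 9: iterate B ← B·(1+r₀) − €210.00 for 9 months → €6,401.10.
Then at r₁ with €210.00/mo: n₂ = −ln(1 − r₁·B/P)/ln(1+r₁) ≈ 46.98 → 47 more payments.
Total paid = 55·€210.00 + €205.74 = €11,755.74; interest = €11,755.74 − €8,120.00 = €3,635.74.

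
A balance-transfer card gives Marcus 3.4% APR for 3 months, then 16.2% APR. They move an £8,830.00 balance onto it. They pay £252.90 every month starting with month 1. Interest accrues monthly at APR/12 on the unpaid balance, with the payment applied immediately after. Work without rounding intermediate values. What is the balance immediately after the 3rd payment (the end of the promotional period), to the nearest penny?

£8,144.42

Promo months 1–3 at r₀ = 3.4%/12 = 0.00283333; months 4+ at r₁ = 16.2%/12 = 0.0135.
After month 3: iterate B ← B·(1+r₀) − £252.90 for 3 months → £8,144.42.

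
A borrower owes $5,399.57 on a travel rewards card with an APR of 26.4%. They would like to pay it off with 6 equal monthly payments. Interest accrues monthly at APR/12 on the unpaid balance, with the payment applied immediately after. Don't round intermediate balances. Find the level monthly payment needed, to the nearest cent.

$970.48

Monthly rate r = 26.4%/12 = 2.2% = 0.022.
Level-payment amortization: P = B₀·r / (1 − (1+r)^(−n)) = 5399.57·0.022 / (1 − 1.022^(−6)).
Denominator 1 − (1+r)^(−6) = 0.12240402.
P = 118.791 / 0.12240402 ≈ 970.48.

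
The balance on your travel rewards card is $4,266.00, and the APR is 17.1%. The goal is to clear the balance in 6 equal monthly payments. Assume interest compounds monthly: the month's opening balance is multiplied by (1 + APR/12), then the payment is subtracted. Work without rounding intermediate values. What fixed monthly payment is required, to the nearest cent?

$746.88

Monthly rate r = 17.1%/12 = 1.425% = 0.01425.
Level-payment amortization: P = B₀·r / (1 − (1+r)^(−n)) = 4266.00·0.01425 / (1 − 1.01425^(−6)).
Denominator 1 − (1+r)^(−6) = 0.0813926801.
P = 60.7905 / 0.0813926801 ≈ 746.88.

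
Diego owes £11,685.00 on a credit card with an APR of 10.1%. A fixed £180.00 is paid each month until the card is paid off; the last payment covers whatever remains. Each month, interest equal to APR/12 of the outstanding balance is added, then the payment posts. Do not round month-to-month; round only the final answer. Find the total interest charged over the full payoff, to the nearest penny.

£5,291.95

Monthly rate r = 10.1%/12 = 0.841667% = 0.00841667.
Payoff takes n = ⌈−ln(1 − rB₀/P)/ln(1+r)⌉ = ⌈94.315⌉ = 95 payments; the last is £56.95.
Total paid = 94·£180.00 + £56.95 = £16,976.95.
Total interest = total paid − principal = £16,976.95 − £11,685.00 = £5,291.95.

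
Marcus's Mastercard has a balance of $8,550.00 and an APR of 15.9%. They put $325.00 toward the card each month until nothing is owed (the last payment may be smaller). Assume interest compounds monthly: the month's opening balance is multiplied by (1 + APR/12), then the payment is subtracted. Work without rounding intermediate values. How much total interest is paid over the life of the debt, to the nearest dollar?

Monthly rate r = 15.9%/12 = 1.325% = 0.01325.
Payoff takes n = ⌈−ln(1 − rB₀/P)/ln(1+r)⌉ = ⌈32.561⌉ = 33 payments; the last is $182.75.
Total paid = 32·$325.00 + $182.75 = $10,582.75.
Total interest = total paid − principal = $10,582.75 − $8,550.00 = $2,032.75.

$2,033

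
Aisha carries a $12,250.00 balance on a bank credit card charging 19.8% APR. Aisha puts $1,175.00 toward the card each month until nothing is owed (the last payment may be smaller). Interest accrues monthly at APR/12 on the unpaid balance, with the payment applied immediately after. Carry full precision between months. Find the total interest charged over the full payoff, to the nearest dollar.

Monthly rate r = 19.8%/12 = 1.65% = 0.0165.
Payoff takes n = ⌈−ln(1 − rB₀/P)/ln(1+r)⌉ = ⌈11.535⌉ = 12 payments; the last is $630.55.
Total paid = 11·$1,175.00 + $630.55 = $13,555.55.
Total interest = total paid − principal = $13,555.55 − $12,250.00 = $1,305.55.

$1,306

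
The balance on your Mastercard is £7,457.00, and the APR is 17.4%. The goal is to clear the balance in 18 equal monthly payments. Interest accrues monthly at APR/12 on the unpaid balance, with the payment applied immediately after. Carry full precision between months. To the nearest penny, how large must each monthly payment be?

£473.67

Monthly rate r = 17.4%/12 = 1.45% = 0.0145.
Level-payment amortization: P = B₀·r / (1 − (1+r)^(−n)) = 7457.00·0.0145 / (1 − 1.0145^(−18)).
Denominator 1 − (1+r)^(−18) = 0.228274101.
P = 108.126 / 0.228274101 ≈ 473.67.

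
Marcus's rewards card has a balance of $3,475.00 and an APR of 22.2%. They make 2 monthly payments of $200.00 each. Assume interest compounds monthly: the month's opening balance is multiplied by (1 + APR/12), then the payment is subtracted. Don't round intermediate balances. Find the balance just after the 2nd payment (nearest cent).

$3,201.06

Monthly rate r = 22.2%/12 = 1.85% = 0.0185.
Each month: B ← B·(1+r) − $200.00.
Month 1: interest $64.29; balance after payment $3,339.29.
Month 2: interest $61.78; balance after payment $3,201.06.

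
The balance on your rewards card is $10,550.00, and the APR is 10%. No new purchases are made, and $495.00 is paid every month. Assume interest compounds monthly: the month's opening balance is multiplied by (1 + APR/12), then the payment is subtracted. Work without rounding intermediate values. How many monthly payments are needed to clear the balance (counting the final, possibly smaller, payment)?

Monthly rate r = 10%/12 = 0.833333% = 0.00833333.
Recurrence: B ← B·(1+r) − $495.00.
Month 1: interest $87.92; balance after payment $10,142.92.
Month 2: interest $84.52; balance after payment $9,732.44.
Closed form: n = −ln(1 − rB₀/P)/ln(1+r) = −ln(0.82239)/ln(1.00833) ≈ 23.562, so the balance reaches zero during payment 24.

24 months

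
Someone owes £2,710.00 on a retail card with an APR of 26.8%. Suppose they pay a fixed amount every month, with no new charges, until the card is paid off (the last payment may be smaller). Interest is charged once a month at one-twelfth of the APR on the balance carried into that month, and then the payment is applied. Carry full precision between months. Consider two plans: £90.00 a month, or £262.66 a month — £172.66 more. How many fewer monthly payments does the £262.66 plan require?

Monthly rate r = 26.8%/12 = 2.23333% = 0.0223333.
At £90.00/mo: n = ⌈−ln(1 − rB₀/P)/ln(1+r)⌉ = 51 payments (last £48.45); total interest = total paid − £2,710.00 = £1,838.45.
At £262.66/mo: 12 payments (last £225.73); total interest £404.99.
Payments saved = 51 − 12 = 39.

39 fewer payments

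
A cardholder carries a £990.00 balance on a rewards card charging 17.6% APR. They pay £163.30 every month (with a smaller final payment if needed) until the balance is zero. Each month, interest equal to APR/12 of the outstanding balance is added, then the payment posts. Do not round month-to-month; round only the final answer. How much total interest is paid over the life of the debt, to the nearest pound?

£55

Monthly rate r = 17.6%/12 = 1.46667% = 0.0146667.
Payoff takes n = ⌈−ln(1 − rB₀/P)/ln(1+r)⌉ = ⌈6.396⌉ = 7 payments; the last is £64.88.
Total paid = 6·£163.30 + £64.88 = £1,044.68.
Total interest = total paid − principal = £1,044.68 − £990.00 = £54.68.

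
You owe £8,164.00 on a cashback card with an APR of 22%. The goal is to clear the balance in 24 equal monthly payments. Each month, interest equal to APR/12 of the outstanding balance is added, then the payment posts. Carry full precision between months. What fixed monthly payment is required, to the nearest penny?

Monthly rate r = 22%/12 = 1.83333% = 0.0183333.
Level-payment amortization: P = B₀·r / (1 − (1+r)^(−n)) = 8164.00·0.0183333 / (1 − 1.01833^(−24)).
Denominator 1 − (1+r)^(−24) = 0.353392164.
P = 149.673 / 0.353392164 ≈ 423.53.

£423.53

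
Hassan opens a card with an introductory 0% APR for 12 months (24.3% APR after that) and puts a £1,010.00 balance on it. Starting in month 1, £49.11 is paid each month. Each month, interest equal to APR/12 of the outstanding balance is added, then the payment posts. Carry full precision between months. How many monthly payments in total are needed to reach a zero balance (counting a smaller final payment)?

Promo months 1–12 at r₀ = 0%/12 = 0; months 13+ at r₁ = 24.3%/12 = 0.02025.
After month 12 (no interest yet): B = £1,010.00 − 12·£49.11 = £420.68.
Then at r₁ with £49.11/mo: n₂ = −ln(1 − r₁·B/P)/ln(1+r₁) ≈ 9.50 → 10 more payments.

22 months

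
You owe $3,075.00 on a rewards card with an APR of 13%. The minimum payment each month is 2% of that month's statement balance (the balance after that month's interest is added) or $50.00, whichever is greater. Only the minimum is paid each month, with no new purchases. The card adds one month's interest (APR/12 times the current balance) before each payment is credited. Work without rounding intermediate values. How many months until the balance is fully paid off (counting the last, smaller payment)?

Monthly rate r = 13%/12 = 1.08333% = 0.0108333.
While 2% of the post-interest balance exceeds $50.00, each month B ← (B·(1+r))·(1 − 0.02), i.e. B shrinks by the factor (1+r)·0.98 = 0.99062.
This holds for months 1–24. Entering month 25 the balance is $2,452.34; 2% of the post-interest balance is now below $50.00, so the flat $50.00 minimum applies from here.
From month 25 a fixed $50.00 at rate r clears $2,452.34 in 71 more payments. Total: 24 + 71 = 95 months.

95 months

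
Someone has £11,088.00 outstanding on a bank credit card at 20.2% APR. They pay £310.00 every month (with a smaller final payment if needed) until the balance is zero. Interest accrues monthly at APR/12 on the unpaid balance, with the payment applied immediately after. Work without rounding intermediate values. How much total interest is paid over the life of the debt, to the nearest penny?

Monthly rate r = 20.2%/12 = 1.68333% = 0.0168333.
Payoff takes n = ⌈−ln(1 − rB₀/P)/ln(1+r)⌉ = ⌈55.204⌉ = 56 payments; the last is £63.62.
Total paid = 55·£310.00 + £63.62 = £17,113.62.
Total interest = total paid − principal = £17,113.62 − £11,088.00 = £6,025.62.

£6,025.62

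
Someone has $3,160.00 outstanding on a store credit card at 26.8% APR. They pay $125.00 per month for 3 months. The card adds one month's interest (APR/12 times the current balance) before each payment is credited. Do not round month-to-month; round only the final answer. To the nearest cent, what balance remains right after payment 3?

Monthly rate r = 26.8%/12 = 2.23333% = 0.0223333.
Each month: B ← B·(1+r) − $125.00.
Month 1: interest $70.57; balance after payment $3,105.57.
Month 2: interest $69.36; balance after payment $3,049.93.
Month 3: interest $68.12; balance after payment $2,993.05.

$2,993.05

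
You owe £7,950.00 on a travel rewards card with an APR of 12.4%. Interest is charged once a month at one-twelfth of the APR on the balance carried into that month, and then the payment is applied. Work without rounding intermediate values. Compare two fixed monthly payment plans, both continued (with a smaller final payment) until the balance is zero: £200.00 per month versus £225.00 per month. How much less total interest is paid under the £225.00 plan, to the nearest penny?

Monthly rate r = 12.4%/12 = 1.03333% = 0.0103333.
At £200.00/mo: n = ⌈−ln(1 − rB₀/P)/ln(1+r)⌉ = 52 payments (last £89.92); total interest = total paid − £7,950.00 = £2,339.92.
At £225.00/mo: 45 payments (last £43.33); total interest £1,993.33.
Interest saved = £2,339.92 − £1,993.33 = £346.59.

£346.59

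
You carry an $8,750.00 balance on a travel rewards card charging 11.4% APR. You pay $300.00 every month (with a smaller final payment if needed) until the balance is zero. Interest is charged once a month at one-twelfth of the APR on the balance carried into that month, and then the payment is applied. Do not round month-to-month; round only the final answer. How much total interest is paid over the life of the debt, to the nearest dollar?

$1,545

Monthly rate r = 11.4%/12 = 0.95% = 0.0095.
Payoff takes n = ⌈−ln(1 − rB₀/P)/ln(1+r)⌉ = ⌈34.316⌉ = 35 payments; the last is $95.05.
Total paid = 34·$300.00 + $95.05 = $10,295.05.
Total interest = total paid − principal = $10,295.05 − $8,750.00 = $1,545.05.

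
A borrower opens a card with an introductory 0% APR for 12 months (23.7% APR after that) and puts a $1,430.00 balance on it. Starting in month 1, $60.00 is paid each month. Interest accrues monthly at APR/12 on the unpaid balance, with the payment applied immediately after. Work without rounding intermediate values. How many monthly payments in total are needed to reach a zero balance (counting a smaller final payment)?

26 payments

Promo months 1–12 at r₀ = 0%/12 = 0; months 13+ at r₁ = 23.7%/12 = 0.01975.
After month 12 (no interest yet): B = $1,430.00 − 12·$60.00 = $710.00.
Then at r₁ with $60.00/mo: n₂ = −ln(1 − r₁·B/P)/ln(1+r₁) ≈ 13.61 → 14 more payments.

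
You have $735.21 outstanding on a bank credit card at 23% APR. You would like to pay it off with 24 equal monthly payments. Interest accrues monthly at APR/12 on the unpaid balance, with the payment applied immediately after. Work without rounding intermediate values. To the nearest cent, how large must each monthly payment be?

$38.51

Monthly rate r = 23%/12 = 1.91667% = 0.0191667.
Level-payment amortization: P = B₀·r / (1 − (1+r)^(−n)) = 735.21·0.0191667 / (1 − 1.01917^(−24)).
Denominator 1 − (1+r)^(−24) = 0.365962513.
P = 14.0915 / 0.365962513 ≈ 38.51.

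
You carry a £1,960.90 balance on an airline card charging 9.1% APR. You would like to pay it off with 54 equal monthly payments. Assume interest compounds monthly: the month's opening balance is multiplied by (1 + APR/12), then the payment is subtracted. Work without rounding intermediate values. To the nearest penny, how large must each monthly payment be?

£44.39

Monthly rate r = 9.1%/12 = 0.758333% = 0.00758333.
Level-payment amortization: P = B₀·r / (1 − (1+r)^(−n)) = 1960.90·0.00758333 / (1 − 1.00758^(−54)).
Denominator 1 − (1+r)^(−54) = 0.334991275.
P = 14.8702 / 0.334991275 ≈ 44.39.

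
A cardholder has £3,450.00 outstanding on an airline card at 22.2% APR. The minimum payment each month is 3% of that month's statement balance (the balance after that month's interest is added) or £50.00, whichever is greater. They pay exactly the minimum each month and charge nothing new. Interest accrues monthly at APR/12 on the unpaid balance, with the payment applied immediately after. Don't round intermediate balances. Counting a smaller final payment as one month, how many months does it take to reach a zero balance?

Monthly rate r = 22.2%/12 = 1.85% = 0.0185.
While 3% of the post-interest balance exceeds £50.00, each month B ← (B·(1+r))·(1 − 0.03), i.e. B shrinks by the factor (1+r)·0.97 = 0.98794.
This holds for months 1–62. Entering month 63 the balance is £1,626.49; 3% of the post-interest balance is now below £50.00, so the flat £50.00 minimum applies from here.
From month 63 a fixed £50.00 at rate r clears £1,626.49 in 51 more payments. Total: 62 + 51 = 113 months.

113 months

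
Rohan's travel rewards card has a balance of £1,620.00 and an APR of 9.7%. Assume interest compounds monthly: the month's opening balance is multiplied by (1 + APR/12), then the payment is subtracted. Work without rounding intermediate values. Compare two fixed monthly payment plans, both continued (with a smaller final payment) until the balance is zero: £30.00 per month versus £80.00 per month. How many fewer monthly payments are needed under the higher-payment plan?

Monthly rate r = 9.7%/12 = 0.808333% = 0.00808333.
At £30.00/mo: n = ⌈−ln(1 − rB₀/P)/ln(1+r)⌉ = 72 payments (last £7.39); total interest = total paid − £1,620.00 = £517.39.
At £80.00/mo: 23 payments (last £16.29); total interest £156.29.
Payments saved = 72 − 23 = 49.

49 fewer payments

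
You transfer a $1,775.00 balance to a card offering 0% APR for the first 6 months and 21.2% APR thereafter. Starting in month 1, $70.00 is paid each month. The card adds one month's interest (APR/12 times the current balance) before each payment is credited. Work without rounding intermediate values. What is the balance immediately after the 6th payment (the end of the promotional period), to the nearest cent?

$1,355.00

Promo months 1–6 at r₀ = 0%/12 = 0; months 7+ at r₁ = 21.2%/12 = 0.0176667.
After month 6 (no interest yet): B = $1,775.00 − 6·$70.00 = $1,355.00.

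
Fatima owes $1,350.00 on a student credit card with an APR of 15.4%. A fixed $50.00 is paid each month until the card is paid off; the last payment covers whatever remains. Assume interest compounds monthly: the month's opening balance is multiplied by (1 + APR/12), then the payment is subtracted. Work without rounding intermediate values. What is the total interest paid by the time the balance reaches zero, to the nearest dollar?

$318

Monthly rate r = 15.4%/12 = 1.28333% = 0.0128333.
Payoff takes n = ⌈−ln(1 − rB₀/P)/ln(1+r)⌉ = ⌈33.361⌉ = 34 payments; the last is $18.14.
Total paid = 33·$50.00 + $18.14 = $1,668.14.
Total interest = total paid − principal = $1,668.14 − $1,350.00 = $318.14.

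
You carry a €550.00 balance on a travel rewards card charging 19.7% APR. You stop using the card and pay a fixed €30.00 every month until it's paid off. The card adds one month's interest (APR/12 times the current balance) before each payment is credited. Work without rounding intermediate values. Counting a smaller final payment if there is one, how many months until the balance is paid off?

22 months

Monthly rate r = 19.7%/12 = 1.64167% = 0.0164167.
Recurrence: B ← B·(1+r) − €30.00.
Month 1: interest €9.03; balance after payment €529.03.
Month 2: interest €8.68; balance after payment €507.71.
Closed form: n = −ln(1 − rB₀/P)/ln(1+r) = −ln(0.69903)/ln(1.01642) ≈ 21.990, so the balance reaches zero during payment 22.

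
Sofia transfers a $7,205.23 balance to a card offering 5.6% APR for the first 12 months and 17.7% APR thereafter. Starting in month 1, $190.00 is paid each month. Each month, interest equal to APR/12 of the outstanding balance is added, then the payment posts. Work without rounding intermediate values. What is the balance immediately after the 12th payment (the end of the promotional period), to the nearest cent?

$5,279.80

Promo months 1–12 at r₀ = 5.6%/12 = 0.00466667; months 13+ at r₁ = 17.7%/12 = 0.01475.
After month 12: iterate B ← B·(1+r₀) − $190.00 for 12 months → $5,279.80.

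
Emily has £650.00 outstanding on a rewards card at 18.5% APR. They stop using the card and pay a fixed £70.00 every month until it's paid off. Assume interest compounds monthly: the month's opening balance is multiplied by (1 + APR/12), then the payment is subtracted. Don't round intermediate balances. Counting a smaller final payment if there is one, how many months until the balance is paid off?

11 payments

Monthly rate r = 18.5%/12 = 1.54167% = 0.0154167.
Recurrence: B ← B·(1+r) − £70.00.
Month 1: interest £10.02; balance after payment £590.02.
Month 2: interest £9.10; balance after payment £529.12.
Closed form: n = −ln(1 − rB₀/P)/ln(1+r) = −ln(0.85685)/ln(1.01542) ≈ 10.099, so the balance reaches zero during payment 11.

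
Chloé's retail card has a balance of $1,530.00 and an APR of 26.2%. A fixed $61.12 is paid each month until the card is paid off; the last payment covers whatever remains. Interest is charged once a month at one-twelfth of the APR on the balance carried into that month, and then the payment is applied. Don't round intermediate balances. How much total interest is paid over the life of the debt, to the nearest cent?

$708.18

Monthly rate r = 26.2%/12 = 2.18333% = 0.0218333.
Payoff takes n = ⌈−ln(1 − rB₀/P)/ln(1+r)⌉ = ⌈36.617⌉ = 37 payments; the last is $37.86.
Total paid = 36·$61.12 + $37.86 = $2,238.18.
Total interest = total paid − principal = $2,238.18 − $1,530.00 = $708.18.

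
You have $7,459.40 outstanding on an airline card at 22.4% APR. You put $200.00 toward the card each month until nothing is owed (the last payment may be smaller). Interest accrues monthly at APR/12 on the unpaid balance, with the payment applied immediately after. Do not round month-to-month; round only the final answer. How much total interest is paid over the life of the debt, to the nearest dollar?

$5,425

Monthly rate r = 22.4%/12 = 1.86667% = 0.0186667.
Payoff takes n = ⌈−ln(1 − rB₀/P)/ln(1+r)⌉ = ⌈64.420⌉ = 65 payments; the last is $84.45.
Total paid = 64·$200.00 + $84.45 = $12,884.45.
Total interest = total paid − principal = $12,884.45 − $7,459.40 = $5,425.05.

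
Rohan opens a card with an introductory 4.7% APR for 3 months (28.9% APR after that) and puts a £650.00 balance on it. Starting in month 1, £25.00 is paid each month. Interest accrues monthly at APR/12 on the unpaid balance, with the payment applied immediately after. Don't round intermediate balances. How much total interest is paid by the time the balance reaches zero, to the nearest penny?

Promo months 1–3 at r₀ = 4.7%/12 = 0.00391667; months 4+ at r₁ = 28.9%/12 = 0.0240833.
After month 3: iterate B ← B·(1+r₀) − £25.00 for 3 months → £582.37.
Then at r₁ with £25.00/mo: n₂ = −ln(1 − r₁·B/P)/ln(1+r₁) ≈ 34.60 → 35 more payments.
Total paid = 37·£25.00 + £14.96 = £939.96; interest = £939.96 − £650.00 = £289.96.

£289.96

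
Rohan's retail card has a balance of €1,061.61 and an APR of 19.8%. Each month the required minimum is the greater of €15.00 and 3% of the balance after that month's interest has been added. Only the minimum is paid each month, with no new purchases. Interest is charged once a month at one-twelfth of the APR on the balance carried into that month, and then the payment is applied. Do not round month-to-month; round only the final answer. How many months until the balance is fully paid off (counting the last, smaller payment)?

Monthly rate r = 19.8%/12 = 1.65% = 0.0165.
While 3% of the post-interest balance exceeds €15.00, each month B ← (B·(1+r))·(1 − 0.03), i.e. B shrinks by the factor (1+r)·0.97 = 0.986.
This holds for months 1–55. Entering month 56 the balance is €489.01; 3% of the post-interest balance is now below €15.00, so the flat €15.00 minimum applies from here.
From month 56 a fixed €15.00 at rate r clears €489.01 in 48 more payments. Total: 55 + 48 = 103 months.

103 months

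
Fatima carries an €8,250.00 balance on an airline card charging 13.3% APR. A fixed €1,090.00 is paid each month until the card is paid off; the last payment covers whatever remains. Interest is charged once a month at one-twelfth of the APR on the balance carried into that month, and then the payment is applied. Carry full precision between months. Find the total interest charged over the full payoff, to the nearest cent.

€414.65

Monthly rate r = 13.3%/12 = 1.10833% = 0.0110833.
Payoff takes n = ⌈−ln(1 − rB₀/P)/ln(1+r)⌉ = ⌈7.949⌉ = 8 payments; the last is €1,034.65.
Total paid = 7·€1,090.00 + €1,034.65 = €8,664.65.
Total interest = total paid − principal = €8,664.65 − €8,250.00 = €414.65.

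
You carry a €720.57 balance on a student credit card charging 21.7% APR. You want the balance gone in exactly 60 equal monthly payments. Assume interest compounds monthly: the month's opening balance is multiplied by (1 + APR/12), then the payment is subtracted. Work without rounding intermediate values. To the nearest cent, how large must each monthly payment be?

Monthly rate r = 21.7%/12 = 1.80833% = 0.0180833.
Level-payment amortization: P = B₀·r / (1 − (1+r)^(−n)) = 720.57·0.0180833 / (1 − 1.01808^(−60)).
Denominator 1 − (1+r)^(−60) = 0.658806829.
P = 13.0303 / 0.658806829 ≈ 19.78.

€19.78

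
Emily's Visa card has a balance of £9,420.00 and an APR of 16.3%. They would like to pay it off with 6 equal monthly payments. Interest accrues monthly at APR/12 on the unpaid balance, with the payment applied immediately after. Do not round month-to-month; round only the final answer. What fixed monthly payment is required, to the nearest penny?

Monthly rate r = 16.3%/12 = 1.35833% = 0.0135833.
Level-payment amortization: P = B₀·r / (1 − (1+r)^(−n)) = 9420.00·0.0135833 / (1 − 1.01358^(−6)).
Denominator 1 − (1+r)^(−6) = 0.0777615267.
P = 127.955 / 0.0777615267 ≈ 1645.48.

£1,645.48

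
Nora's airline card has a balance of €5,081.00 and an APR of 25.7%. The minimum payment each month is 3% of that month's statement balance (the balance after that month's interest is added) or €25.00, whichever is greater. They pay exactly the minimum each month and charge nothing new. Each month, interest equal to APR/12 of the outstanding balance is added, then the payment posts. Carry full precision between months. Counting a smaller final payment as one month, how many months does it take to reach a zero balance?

254 months

Monthly rate r = 25.7%/12 = 2.14167% = 0.0214167.
While 3% of the post-interest balance exceeds €25.00, each month B ← (B·(1+r))·(1 − 0.03), i.e. B shrinks by the factor (1+r)·0.97 = 0.99077.
This holds for months 1–198. Entering month 199 the balance is €810.84; 3% of the post-interest balance is now below €25.00, so the flat €25.00 minimum applies from here.
From month 199 a fixed €25.00 at rate r clears €810.84 in 56 more payments. Total: 198 + 56 = 254 months.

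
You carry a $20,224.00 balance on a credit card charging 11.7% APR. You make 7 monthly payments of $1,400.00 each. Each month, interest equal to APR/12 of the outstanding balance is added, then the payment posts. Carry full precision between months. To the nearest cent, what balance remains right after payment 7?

Monthly rate r = 11.7%/12 = 0.975% = 0.00975.
Each month: B ← B·(1+r) − $1,400.00.
Month 1: interest $197.18; balance after payment $19,021.18.
Month 2: interest $185.46; balance after payment $17,806.64.
Month 3: interest $173.61; balance after payment $16,580.26.
Month 4: interest $161.66; balance after payment $15,341.91.
Month 5: interest $149.58; balance after payment $14,091.50.
Month 6: interest $137.39; balance after payment $12,828.89.
Month 7: interest $125.08; balance after payment $11,553.97.

$11,553.97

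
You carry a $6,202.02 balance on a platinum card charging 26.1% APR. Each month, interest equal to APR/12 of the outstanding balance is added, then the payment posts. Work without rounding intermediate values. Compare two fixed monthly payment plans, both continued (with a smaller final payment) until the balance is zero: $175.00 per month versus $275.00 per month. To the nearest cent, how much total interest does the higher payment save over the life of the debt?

Monthly rate r = 26.1%/12 = 2.175% = 0.02175.
At $175.00/mo: n = ⌈−ln(1 − rB₀/P)/ln(1+r)⌉ = 69 payments (last $82.72); total interest = total paid − $6,202.02 = $5,780.70.
At $275.00/mo: 32 payments (last $94.59); total interest $2,417.57.
Interest saved = $5,780.70 − $2,417.57 = $3,363.13.

$3,363.13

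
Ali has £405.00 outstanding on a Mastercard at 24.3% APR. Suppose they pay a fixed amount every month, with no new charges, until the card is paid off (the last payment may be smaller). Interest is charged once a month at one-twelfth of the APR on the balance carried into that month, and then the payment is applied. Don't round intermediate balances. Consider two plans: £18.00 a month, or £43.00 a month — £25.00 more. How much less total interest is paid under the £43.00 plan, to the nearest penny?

£92.04

Monthly rate r = 24.3%/12 = 2.025% = 0.02025.
At £18.00/mo: n = ⌈−ln(1 − rB₀/P)/ln(1+r)⌉ = 31 payments (last £6.04); total interest = total paid − £405.00 = £141.04.
At £43.00/mo: 11 payments (last £24.00); total interest £49.00.
Interest saved = £141.04 − £49.00 = £92.04.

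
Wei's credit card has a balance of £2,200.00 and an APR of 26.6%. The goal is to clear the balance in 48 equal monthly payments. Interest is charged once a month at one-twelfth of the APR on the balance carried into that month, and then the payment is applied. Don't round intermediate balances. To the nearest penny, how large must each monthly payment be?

Monthly rate r = 26.6%/12 = 2.21667% = 0.0221667.
Level-payment amortization: P = B₀·r / (1 − (1+r)^(−n)) = 2200.00·0.0221667 / (1 − 1.02217^(−48)).
Denominator 1 − (1+r)^(−48) = 0.650893678.
P = 48.7667 / 0.650893678 ≈ 74.92.

£74.92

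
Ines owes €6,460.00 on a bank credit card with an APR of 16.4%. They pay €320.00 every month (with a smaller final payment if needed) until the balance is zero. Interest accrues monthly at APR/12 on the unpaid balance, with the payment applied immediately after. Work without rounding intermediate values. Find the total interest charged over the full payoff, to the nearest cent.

Monthly rate r = 16.4%/12 = 1.36667% = 0.0136667.
Payoff takes n = ⌈−ln(1 − rB₀/P)/ln(1+r)⌉ = ⌈23.782⌉ = 24 payments; the last is €250.62.
Total paid = 23·€320.00 + €250.62 = €7,610.62.
Total interest = total paid − principal = €7,610.62 − €6,460.00 = €1,150.62.

€1,150.62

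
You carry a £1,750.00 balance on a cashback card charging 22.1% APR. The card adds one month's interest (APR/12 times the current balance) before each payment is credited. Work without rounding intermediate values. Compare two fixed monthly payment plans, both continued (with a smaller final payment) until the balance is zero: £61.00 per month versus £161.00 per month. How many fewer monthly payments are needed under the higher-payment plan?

29 fewer payments

Monthly rate r = 22.1%/12 = 1.84167% = 0.0184167.
At £61.00/mo: n = ⌈−ln(1 − rB₀/P)/ln(1+r)⌉ = 42 payments (last £11.10); total interest = total paid − £1,750.00 = £762.10.
At £161.00/mo: 13 payments (last £38.91); total interest £220.91.
Payments saved = 42 − 13 = 29.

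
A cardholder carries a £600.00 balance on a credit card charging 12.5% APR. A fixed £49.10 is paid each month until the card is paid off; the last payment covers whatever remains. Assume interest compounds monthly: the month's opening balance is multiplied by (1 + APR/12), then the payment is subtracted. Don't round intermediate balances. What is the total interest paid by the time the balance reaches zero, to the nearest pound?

Monthly rate r = 12.5%/12 = 1.04167% = 0.0104167.
Payoff takes n = ⌈−ln(1 − rB₀/P)/ln(1+r)⌉ = ⌈13.139⌉ = 14 payments; the last is £6.84.
Total paid = 13·£49.10 + £6.84 = £645.14.
Total interest = total paid − principal = £645.14 − £600.00 = £45.14.

£45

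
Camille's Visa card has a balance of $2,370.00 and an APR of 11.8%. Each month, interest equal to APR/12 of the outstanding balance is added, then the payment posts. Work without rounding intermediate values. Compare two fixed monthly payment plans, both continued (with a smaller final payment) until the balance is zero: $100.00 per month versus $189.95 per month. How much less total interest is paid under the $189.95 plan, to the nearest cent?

Monthly rate r = 11.8%/12 = 0.983333% = 0.00983333.
At $100.00/mo: n = ⌈−ln(1 − rB₀/P)/ln(1+r)⌉ = 28 payments (last $11.60); total interest = total paid − $2,370.00 = $341.60.
At $189.95/mo: 14 payments (last $71.77); total interest $171.12.
Interest saved = $341.60 − $171.12 = $170.48.

$170.48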